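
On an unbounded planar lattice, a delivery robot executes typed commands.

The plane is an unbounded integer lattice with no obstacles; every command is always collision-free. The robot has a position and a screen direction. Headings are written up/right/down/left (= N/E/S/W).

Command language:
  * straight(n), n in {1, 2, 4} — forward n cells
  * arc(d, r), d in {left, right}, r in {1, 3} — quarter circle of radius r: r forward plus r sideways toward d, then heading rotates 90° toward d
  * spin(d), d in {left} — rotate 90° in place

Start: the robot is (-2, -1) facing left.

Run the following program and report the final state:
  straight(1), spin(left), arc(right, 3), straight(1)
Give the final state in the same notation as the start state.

(-7, -4) facing left

start: (-2, -1) facing left
step 1 (straight(1)): (-3, -1) facing left
step 2 (spin(left)): (-3, -1) facing down
step 3 (arc(right, 3)): (-6, -4) facing left
step 4 (straight(1)): (-7, -4) facing left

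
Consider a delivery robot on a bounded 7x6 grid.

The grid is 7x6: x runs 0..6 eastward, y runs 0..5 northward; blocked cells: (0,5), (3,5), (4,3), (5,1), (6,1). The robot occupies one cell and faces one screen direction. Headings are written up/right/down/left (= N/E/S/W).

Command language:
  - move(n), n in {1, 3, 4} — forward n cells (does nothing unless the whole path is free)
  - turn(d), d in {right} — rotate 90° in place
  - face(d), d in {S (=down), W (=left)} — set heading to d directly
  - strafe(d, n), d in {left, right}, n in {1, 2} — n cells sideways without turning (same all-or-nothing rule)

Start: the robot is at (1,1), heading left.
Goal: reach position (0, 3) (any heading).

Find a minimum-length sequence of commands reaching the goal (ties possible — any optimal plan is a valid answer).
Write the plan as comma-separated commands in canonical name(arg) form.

from: at (1,1), heading left
step 1 (move(1)): at (0,1), heading left
step 2 (strafe(right, 2)): at (0,3), heading left
shorter routes all fall short; 2 is best.

move(1), strafe(right, 2)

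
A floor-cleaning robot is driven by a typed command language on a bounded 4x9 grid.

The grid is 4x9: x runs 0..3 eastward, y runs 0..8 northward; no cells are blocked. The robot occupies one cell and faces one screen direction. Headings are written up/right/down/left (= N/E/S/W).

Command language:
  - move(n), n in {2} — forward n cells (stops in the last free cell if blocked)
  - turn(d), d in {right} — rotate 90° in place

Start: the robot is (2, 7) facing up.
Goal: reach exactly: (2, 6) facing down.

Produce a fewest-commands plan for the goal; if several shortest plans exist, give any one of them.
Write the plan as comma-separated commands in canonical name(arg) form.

begin: (2, 7) facing up
t=1 move(2) ⇒ (2, 8) facing up
t=2 turn(right) ⇒ (2, 8) facing right
t=3 turn(right) ⇒ (2, 8) facing down
t=4 move(2) ⇒ (2, 6) facing down
shorter routes all fall short; 4 is best.

move(2), turn(right), turn(right), move(2)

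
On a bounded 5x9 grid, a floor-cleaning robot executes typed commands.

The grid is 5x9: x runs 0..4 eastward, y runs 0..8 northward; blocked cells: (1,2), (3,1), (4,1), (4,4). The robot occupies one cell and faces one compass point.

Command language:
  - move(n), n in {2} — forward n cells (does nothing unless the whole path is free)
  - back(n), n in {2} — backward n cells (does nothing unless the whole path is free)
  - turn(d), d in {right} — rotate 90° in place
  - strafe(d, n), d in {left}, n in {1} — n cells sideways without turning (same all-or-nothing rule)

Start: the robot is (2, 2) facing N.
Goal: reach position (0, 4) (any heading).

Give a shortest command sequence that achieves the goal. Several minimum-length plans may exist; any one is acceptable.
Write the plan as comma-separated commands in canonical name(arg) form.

begin: (2, 2) facing N
[1] after move(2): (2, 4) facing N
[2] after turn(right): (2, 4) facing E
[3] after back(2): (0, 4) facing E
shorter routes all fall short; 3 is best.

move(2), turn(right), back(2)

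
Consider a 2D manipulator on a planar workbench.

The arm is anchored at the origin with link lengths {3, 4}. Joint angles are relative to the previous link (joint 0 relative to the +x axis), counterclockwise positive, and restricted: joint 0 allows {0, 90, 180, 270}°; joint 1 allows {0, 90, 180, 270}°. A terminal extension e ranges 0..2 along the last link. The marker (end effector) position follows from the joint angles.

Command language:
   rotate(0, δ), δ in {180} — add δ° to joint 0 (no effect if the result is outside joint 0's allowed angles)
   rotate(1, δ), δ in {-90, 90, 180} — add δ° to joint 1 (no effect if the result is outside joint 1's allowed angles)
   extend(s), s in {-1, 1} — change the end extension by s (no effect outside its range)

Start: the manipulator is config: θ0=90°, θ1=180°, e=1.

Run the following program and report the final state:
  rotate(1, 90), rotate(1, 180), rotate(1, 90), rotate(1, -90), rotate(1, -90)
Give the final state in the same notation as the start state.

config: θ0=90°, θ1=0°, e=1

begin: config: θ0=90°, θ1=180°, e=1
t=1 rotate(1, 90) ⇒ config: θ0=90°, θ1=270°, e=1
t=2 rotate(1, 180) ⇒ config: θ0=90°, θ1=90°, e=1
t=3 rotate(1, 90) ⇒ config: θ0=90°, θ1=180°, e=1
t=4 rotate(1, -90) ⇒ config: θ0=90°, θ1=90°, e=1
t=5 rotate(1, -90) ⇒ config: θ0=90°, θ1=0°, e=1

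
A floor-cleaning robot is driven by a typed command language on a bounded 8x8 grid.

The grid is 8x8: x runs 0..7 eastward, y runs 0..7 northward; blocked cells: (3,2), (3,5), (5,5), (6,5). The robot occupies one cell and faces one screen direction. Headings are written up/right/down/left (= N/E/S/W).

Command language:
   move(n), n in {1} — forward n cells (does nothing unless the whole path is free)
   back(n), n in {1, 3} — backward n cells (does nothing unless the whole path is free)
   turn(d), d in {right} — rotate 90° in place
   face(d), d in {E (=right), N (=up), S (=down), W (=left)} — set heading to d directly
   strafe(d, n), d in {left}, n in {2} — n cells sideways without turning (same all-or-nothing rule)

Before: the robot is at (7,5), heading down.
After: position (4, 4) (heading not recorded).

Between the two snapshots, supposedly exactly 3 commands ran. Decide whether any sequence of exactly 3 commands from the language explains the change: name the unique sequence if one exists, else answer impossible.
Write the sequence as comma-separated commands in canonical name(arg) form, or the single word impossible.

move(1), face(E), back(3)

key: order matters: swapping move(1) and back(3) lands elsewhere
begin: at (7,5), heading down
step 1 (move(1)): at (7,4), heading down
step 2 (face(E)): at (7,4), heading right
step 3 (back(3)): at (4,4), heading right
uniquely the one of 729 3-step routes that fits.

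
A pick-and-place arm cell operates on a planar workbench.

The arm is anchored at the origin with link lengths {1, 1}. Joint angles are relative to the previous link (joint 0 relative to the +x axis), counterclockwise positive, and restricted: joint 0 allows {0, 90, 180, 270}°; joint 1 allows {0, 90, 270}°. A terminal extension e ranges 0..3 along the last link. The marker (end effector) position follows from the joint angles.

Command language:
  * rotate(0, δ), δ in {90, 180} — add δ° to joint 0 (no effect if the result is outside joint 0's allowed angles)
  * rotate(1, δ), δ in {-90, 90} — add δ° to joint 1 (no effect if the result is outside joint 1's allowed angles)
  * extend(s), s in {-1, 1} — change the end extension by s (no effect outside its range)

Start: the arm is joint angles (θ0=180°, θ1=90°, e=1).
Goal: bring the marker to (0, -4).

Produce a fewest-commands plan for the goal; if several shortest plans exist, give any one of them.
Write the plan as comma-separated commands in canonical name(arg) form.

extend(1), rotate(1, -90), rotate(0, 90)

start: joint angles (θ0=180°, θ1=90°, e=1)
1. extend(1) → joint angles (θ0=180°, θ1=90°, e=2)
2. rotate(1, -90) → joint angles (θ0=180°, θ1=0°, e=2)
3. rotate(0, 90) → joint angles (θ0=270°, θ1=0°, e=2)
minimal: 3 command(s), checked below 3.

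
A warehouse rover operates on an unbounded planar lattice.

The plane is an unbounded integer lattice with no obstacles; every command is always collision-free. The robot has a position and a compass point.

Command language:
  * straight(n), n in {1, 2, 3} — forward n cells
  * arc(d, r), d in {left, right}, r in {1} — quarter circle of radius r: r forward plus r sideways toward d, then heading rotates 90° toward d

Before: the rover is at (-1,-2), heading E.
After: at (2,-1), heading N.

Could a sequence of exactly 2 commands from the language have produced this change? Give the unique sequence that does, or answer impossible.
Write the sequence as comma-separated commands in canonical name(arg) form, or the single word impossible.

straight(2), arc(left, 1)

key: cell and facing (now N) both changed — the 2 commands mix motion and turning
from: at (-1,-2), heading E
1. straight(2) → at (1,-2), heading E
2. arc(left, 1) → at (2,-1), heading N
no other 2-command option fits: unique.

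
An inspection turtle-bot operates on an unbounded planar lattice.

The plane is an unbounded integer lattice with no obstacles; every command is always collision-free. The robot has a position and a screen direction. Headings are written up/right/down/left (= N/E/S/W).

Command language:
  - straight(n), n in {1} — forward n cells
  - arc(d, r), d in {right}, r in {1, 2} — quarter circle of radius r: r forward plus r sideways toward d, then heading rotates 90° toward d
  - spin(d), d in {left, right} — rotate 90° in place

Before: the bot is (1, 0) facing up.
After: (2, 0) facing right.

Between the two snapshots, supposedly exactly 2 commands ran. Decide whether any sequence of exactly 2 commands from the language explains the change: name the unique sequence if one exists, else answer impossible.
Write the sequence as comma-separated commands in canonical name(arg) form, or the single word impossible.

spin(right), straight(1)

key: running straight(1) before spin(right) would end elsewhere — order is forced
initial: (1, 0) facing up
[1] after spin(right): (1, 0) facing right
[2] after straight(1): (2, 0) facing right
no other 2-command option fits: unique.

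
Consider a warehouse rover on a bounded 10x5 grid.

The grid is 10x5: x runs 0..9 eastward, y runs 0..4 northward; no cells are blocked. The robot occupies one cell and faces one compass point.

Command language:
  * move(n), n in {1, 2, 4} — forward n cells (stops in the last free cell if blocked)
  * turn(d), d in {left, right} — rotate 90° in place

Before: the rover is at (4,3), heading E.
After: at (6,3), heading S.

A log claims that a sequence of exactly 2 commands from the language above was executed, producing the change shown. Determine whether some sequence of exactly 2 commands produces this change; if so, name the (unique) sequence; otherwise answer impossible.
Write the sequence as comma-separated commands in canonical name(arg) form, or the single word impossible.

move(2), turn(right)

key: cell and facing (now S) both changed — the 2 commands mix motion and turning
from: at (4,3), heading E
1. move(2) → at (6,3), heading E
2. turn(right) → at (6,3), heading S
no rival 2-sequence matches.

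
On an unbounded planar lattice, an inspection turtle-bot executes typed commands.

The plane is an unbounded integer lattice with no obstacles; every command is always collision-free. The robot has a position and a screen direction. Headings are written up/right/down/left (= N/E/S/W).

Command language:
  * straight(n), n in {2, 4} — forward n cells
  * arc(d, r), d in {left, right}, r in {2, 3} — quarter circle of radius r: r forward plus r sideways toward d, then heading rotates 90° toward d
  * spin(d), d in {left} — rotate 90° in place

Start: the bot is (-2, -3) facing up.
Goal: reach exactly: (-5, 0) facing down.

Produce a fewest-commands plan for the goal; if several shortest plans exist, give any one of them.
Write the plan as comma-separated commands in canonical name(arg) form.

arc(left, 3), spin(left)

t0: (-2, -3) facing up
[1] after arc(left, 3): (-5, 0) facing left
[2] after spin(left): (-5, 0) facing down
shorter routes all fall short; 2 is best.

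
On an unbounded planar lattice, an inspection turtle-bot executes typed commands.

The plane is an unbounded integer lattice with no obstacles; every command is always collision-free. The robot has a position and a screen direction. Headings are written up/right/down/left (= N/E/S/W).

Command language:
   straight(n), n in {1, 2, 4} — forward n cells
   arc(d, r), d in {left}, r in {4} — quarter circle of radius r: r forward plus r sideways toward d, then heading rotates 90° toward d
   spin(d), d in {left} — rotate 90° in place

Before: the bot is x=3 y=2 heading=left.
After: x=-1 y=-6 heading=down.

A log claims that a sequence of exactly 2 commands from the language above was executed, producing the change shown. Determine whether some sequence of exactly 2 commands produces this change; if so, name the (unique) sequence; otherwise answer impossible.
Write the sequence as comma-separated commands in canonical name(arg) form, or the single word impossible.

arc(left, 4), straight(4)

key: order matters: swapping arc(left, 4) and straight(4) lands elsewhere
begin: x=3 y=2 heading=left
[1] after arc(left, 4): x=-1 y=-2 heading=down
[2] after straight(4): x=-1 y=-6 heading=down
all 25 alternatives checked — unique.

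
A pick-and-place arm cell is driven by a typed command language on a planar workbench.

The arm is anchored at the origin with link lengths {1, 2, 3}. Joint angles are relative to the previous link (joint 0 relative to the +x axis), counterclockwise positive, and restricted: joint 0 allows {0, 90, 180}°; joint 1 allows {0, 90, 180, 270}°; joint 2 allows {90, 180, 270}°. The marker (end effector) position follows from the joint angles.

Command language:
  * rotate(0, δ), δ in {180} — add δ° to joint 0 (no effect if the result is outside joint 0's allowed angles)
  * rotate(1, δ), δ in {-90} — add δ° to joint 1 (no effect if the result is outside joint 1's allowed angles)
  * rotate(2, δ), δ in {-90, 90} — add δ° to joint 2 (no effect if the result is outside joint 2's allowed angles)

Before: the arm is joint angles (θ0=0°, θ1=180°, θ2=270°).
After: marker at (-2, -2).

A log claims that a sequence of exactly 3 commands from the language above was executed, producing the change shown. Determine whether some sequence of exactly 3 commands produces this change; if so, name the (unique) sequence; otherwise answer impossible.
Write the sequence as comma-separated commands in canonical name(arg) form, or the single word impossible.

rotate(1, -90), rotate(1, -90), rotate(1, -90)

initial: joint angles (θ0=0°, θ1=180°, θ2=270°)
[1] after rotate(1, -90): joint angles (θ0=0°, θ1=90°, θ2=270°)
[2] after rotate(1, -90): joint angles (θ0=0°, θ1=0°, θ2=270°)
[3] after rotate(1, -90): joint angles (θ0=0°, θ1=270°, θ2=270°)
no other 3-command option fits: unique.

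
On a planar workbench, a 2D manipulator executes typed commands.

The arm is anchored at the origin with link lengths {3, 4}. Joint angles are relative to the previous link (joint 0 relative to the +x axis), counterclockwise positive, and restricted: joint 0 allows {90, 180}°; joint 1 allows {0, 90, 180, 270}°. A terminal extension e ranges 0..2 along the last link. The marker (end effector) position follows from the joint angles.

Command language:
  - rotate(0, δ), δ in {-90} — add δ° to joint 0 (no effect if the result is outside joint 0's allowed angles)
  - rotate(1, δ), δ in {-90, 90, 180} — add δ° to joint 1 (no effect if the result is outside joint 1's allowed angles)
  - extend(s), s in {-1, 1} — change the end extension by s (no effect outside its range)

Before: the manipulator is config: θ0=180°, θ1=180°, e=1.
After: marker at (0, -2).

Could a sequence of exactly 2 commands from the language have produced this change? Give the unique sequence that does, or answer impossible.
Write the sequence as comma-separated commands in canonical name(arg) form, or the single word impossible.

t0: config: θ0=180°, θ1=180°, e=1
1. rotate(0, -90) → config: θ0=90°, θ1=180°, e=1
2. rotate(0, -90) → config: θ0=90°, θ1=180°, e=1
all 36 alternatives checked — unique.

rotate(0, -90), rotate(0, -90)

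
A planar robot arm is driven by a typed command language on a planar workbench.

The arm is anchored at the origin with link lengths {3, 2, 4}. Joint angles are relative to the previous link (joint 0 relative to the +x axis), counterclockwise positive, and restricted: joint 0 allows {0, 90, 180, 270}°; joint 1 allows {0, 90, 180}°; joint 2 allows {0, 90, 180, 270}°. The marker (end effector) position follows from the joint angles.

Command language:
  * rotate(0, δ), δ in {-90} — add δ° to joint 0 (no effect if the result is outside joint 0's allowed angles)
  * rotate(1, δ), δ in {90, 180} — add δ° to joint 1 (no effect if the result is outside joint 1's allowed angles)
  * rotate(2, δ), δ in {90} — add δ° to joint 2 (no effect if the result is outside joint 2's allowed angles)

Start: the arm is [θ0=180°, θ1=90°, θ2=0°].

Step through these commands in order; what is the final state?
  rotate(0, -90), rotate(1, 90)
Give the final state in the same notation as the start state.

[θ0=90°, θ1=180°, θ2=0°]

begin: [θ0=180°, θ1=90°, θ2=0°]
[1] after rotate(0, -90): [θ0=90°, θ1=90°, θ2=0°]
[2] after rotate(1, 90): [θ0=90°, θ1=180°, θ2=0°]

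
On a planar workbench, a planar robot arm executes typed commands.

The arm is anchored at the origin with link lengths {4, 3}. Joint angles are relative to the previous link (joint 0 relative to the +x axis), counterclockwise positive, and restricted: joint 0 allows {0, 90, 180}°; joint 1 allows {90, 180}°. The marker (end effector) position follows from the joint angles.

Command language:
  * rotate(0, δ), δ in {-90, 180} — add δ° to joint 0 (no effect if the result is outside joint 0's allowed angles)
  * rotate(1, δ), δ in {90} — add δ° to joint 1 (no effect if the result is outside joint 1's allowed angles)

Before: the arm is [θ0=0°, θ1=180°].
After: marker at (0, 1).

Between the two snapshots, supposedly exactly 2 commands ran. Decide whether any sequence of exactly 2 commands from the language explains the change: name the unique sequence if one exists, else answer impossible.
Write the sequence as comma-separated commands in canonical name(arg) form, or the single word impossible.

key: running rotate(0, -90) before rotate(0, 180) would end elsewhere — order is forced
t0: [θ0=0°, θ1=180°]
step 1 (rotate(0, 180)): [θ0=180°, θ1=180°]
step 2 (rotate(0, -90)): [θ0=90°, θ1=180°]
no other 2-command option fits: unique.

rotate(0, 180), rotate(0, -90)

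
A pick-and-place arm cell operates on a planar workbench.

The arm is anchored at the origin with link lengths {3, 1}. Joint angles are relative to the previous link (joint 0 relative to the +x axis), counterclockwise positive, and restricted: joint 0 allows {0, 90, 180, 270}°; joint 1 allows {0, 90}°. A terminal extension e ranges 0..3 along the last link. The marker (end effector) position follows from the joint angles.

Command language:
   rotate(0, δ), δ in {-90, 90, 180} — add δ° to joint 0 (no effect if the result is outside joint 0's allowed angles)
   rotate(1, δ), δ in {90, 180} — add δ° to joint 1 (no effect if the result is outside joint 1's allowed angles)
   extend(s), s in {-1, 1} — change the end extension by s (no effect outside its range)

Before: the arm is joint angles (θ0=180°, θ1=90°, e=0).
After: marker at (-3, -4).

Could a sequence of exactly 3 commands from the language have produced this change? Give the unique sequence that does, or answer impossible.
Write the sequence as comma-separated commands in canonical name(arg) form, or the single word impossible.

initial: joint angles (θ0=180°, θ1=90°, e=0)
step 1 (extend(1)): joint angles (θ0=180°, θ1=90°, e=1)
step 2 (extend(1)): joint angles (θ0=180°, θ1=90°, e=2)
step 3 (extend(1)): joint angles (θ0=180°, θ1=90°, e=3)
all 343 alternatives checked — unique.

extend(1), extend(1), extend(1)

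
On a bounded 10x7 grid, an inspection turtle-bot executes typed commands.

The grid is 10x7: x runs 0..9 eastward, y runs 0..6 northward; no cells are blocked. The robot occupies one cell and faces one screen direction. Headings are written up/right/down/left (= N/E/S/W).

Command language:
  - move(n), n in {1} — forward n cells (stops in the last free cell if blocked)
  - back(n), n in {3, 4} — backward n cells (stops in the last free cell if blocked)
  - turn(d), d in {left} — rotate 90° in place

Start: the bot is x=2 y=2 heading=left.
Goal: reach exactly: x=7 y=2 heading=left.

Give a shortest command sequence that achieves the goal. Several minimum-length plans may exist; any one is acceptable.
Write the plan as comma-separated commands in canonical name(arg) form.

begin: x=2 y=2 heading=left
t=1 back(3) ⇒ x=5 y=2 heading=left
t=2 back(3) ⇒ x=8 y=2 heading=left
t=3 move(1) ⇒ x=7 y=2 heading=left
shorter routes all fall short; 3 is best.

back(3), back(3), move(1)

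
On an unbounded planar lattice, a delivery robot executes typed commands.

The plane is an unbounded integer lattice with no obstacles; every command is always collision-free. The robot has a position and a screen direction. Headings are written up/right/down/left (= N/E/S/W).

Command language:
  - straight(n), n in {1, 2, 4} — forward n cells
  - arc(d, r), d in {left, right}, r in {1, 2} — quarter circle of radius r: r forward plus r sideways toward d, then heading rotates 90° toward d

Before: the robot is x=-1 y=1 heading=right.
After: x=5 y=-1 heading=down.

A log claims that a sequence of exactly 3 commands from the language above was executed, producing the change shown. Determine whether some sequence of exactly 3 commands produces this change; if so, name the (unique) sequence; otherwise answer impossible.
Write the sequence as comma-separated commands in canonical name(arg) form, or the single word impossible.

straight(2), straight(2), arc(right, 2)

key: running arc(right, 2) before straight(2) would end elsewhere — order is forced
t0: x=-1 y=1 heading=right
1. straight(2) → x=1 y=1 heading=right
2. straight(2) → x=3 y=1 heading=right
3. arc(right, 2) → x=5 y=-1 heading=down
all 343 alternatives checked — unique.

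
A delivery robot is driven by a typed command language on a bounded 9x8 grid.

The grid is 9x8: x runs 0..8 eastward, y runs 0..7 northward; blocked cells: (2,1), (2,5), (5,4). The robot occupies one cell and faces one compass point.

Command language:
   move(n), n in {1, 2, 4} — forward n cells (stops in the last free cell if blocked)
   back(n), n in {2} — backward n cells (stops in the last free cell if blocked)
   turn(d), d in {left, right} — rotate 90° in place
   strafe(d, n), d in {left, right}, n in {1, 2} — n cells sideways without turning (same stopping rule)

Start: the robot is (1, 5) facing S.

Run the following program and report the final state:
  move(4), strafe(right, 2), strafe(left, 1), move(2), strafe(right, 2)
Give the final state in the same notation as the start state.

(0, 0) facing S

begin: (1, 5) facing S
1. move(4) → (1, 1) facing S
2. strafe(right, 2) → (0, 1) facing S
3. strafe(left, 1) → (1, 1) facing S
4. move(2) → (1, 0) facing S
5. strafe(right, 2) → (0, 0) facing S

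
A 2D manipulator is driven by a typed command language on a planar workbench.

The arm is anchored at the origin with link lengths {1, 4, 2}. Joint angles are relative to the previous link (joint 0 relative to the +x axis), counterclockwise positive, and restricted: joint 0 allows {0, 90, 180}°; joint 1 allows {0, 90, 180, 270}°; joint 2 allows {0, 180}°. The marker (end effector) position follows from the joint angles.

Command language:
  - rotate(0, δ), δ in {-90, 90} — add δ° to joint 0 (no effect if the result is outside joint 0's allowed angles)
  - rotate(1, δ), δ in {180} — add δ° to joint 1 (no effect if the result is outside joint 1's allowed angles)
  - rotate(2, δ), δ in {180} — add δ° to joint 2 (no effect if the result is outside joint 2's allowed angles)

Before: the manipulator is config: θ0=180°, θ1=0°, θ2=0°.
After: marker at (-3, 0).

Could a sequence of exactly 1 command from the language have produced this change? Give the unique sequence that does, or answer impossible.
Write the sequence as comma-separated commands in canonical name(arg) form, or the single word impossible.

rotate(2, 180)

begin: config: θ0=180°, θ1=0°, θ2=0°
t=1 rotate(2, 180) ⇒ config: θ0=180°, θ1=0°, θ2=180°
no rival 1-sequence matches.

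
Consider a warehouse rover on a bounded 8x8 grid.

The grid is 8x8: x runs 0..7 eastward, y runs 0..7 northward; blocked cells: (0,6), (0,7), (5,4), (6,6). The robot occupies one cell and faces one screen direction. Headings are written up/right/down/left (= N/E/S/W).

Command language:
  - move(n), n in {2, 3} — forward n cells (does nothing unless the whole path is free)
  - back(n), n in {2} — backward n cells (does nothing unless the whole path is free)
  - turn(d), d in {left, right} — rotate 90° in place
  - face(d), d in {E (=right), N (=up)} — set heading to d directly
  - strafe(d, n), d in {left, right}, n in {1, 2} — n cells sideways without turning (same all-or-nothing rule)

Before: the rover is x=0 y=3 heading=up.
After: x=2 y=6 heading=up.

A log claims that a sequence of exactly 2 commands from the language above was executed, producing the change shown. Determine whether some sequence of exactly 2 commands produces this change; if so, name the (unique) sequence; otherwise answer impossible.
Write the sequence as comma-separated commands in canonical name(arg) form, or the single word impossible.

strafe(right, 2), move(3)

key: running move(3) before strafe(right, 2) would end elsewhere — order is forced
start: x=0 y=3 heading=up
t=1 strafe(right, 2) ⇒ x=2 y=3 heading=up
t=2 move(3) ⇒ x=2 y=6 heading=up
uniquely the one of 121 2-step routes that fits.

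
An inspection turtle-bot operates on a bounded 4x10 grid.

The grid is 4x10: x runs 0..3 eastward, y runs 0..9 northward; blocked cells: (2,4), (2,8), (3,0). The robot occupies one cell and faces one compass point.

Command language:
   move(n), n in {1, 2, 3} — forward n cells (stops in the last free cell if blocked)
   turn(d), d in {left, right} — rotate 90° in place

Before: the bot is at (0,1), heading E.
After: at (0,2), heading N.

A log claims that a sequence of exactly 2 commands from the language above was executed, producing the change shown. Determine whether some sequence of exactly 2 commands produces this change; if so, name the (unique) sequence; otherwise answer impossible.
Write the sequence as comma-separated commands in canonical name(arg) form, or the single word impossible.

key: order matters: swapping turn(left) and move(1) lands elsewhere
begin: at (0,1), heading E
t=1 turn(left) ⇒ at (0,1), heading N
t=2 move(1) ⇒ at (0,2), heading N
no other 2-command option fits: unique.

turn(left), move(1)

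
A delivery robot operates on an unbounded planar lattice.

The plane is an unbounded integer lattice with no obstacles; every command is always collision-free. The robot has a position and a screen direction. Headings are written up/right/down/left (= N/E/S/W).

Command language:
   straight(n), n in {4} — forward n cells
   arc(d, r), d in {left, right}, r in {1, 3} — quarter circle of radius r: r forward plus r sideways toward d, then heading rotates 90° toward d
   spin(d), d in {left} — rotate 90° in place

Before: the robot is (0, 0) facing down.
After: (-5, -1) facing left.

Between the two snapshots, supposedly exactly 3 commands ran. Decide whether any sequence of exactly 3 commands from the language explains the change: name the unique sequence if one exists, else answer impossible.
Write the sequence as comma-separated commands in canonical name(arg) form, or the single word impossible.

key: cell and facing (now W) both changed — the 3 commands mix motion and turning
start: (0, 0) facing down
[1] after arc(right, 3): (-3, -3) facing left
[2] after arc(right, 1): (-4, -2) facing up
[3] after arc(left, 1): (-5, -1) facing left
all 216 alternatives checked — unique.

arc(right, 3), arc(right, 1), arc(left, 1)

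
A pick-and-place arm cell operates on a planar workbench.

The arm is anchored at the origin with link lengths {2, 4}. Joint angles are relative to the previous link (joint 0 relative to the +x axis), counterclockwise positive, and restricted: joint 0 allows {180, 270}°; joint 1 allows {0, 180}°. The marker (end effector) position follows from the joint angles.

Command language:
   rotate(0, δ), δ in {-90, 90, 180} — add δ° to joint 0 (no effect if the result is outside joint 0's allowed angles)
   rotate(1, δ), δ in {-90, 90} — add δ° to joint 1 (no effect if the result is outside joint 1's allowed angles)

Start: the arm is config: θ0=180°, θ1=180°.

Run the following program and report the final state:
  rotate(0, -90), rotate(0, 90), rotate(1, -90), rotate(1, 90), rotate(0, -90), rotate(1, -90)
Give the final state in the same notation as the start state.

config: θ0=180°, θ1=180°

initial: config: θ0=180°, θ1=180°
1. rotate(0, -90) → config: θ0=180°, θ1=180°
2. rotate(0, 90) → config: θ0=270°, θ1=180°
3. rotate(1, -90) → config: θ0=270°, θ1=180°
4. rotate(1, 90) → config: θ0=270°, θ1=180°
5. rotate(0, -90) → config: θ0=180°, θ1=180°
6. rotate(1, -90) → config: θ0=180°, θ1=180°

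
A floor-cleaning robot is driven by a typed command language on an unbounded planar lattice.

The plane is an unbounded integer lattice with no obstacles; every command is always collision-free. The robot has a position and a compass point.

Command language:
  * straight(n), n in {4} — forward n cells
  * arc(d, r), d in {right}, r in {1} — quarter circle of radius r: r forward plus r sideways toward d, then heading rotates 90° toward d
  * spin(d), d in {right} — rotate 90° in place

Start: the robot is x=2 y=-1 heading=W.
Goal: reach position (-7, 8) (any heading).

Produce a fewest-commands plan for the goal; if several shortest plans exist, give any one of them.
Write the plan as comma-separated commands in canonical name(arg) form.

straight(4), straight(4), arc(right, 1), straight(4), straight(4)

from: x=2 y=-1 heading=W
[1] after straight(4): x=-2 y=-1 heading=W
[2] after straight(4): x=-6 y=-1 heading=W
[3] after arc(right, 1): x=-7 y=0 heading=N
[4] after straight(4): x=-7 y=4 heading=N
[5] after straight(4): x=-7 y=8 heading=N
no 4-step plan works, so 5 is optimal.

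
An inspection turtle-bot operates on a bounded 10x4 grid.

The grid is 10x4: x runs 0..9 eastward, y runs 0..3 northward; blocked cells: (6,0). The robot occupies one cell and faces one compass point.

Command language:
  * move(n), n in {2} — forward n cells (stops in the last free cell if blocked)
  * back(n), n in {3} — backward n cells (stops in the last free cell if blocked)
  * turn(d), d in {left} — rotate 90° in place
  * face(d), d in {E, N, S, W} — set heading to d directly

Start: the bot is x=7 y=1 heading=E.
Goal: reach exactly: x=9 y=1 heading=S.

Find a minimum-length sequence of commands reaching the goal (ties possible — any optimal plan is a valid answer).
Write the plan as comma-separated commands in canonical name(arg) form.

move(2), face(S)

start: x=7 y=1 heading=E
[1] after move(2): x=9 y=1 heading=E
[2] after face(S): x=9 y=1 heading=S
nothing shorter than 2 reaches the goal.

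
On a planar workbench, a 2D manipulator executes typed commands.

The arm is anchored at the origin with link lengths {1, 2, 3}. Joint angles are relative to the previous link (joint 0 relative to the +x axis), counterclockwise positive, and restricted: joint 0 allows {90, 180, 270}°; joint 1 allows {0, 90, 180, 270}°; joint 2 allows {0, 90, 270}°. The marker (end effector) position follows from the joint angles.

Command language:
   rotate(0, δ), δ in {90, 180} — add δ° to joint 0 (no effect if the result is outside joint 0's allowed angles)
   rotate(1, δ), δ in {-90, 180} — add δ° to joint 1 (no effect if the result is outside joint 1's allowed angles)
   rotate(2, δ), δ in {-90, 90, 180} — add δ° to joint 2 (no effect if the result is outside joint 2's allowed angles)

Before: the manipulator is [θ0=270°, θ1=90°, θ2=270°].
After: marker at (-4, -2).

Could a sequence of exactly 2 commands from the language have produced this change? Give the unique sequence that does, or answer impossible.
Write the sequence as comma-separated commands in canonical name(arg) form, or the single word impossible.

key: running rotate(0, 90) before rotate(0, 180) would end elsewhere — order is forced
start: [θ0=270°, θ1=90°, θ2=270°]
step 1 (rotate(0, 180)): [θ0=90°, θ1=90°, θ2=270°]
step 2 (rotate(0, 90)): [θ0=180°, θ1=90°, θ2=270°]
all 49 alternatives checked — unique.

rotate(0, 180), rotate(0, 90)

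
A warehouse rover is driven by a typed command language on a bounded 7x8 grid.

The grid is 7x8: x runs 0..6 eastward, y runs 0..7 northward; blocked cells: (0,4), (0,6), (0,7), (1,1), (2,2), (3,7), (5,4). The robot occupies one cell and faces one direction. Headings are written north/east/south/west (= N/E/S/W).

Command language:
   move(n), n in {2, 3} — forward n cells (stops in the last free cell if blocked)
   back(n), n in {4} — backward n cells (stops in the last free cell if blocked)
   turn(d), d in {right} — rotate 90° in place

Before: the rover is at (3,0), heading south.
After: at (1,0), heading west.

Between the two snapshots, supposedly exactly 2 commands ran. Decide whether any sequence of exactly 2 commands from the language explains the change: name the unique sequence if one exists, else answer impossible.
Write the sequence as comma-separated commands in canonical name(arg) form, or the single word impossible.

key: position moved to (1,0) AND the heading swung to W — translation plus rotation needed
from: at (3,0), heading south
t=1 turn(right) ⇒ at (3,0), heading west
t=2 move(2) ⇒ at (1,0), heading west
uniquely the one of 16 2-step routes that fits.

turn(right), move(2)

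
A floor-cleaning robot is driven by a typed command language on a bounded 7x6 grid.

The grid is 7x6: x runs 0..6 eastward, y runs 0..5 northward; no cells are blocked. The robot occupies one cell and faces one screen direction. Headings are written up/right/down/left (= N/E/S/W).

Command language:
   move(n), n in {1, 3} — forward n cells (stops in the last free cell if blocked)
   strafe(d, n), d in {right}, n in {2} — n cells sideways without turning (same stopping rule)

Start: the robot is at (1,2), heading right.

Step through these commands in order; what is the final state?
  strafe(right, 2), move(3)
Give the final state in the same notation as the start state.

at (4,0), heading right

t0: at (1,2), heading right
t=1 strafe(right, 2) ⇒ at (1,0), heading right
t=2 move(3) ⇒ at (4,0), heading right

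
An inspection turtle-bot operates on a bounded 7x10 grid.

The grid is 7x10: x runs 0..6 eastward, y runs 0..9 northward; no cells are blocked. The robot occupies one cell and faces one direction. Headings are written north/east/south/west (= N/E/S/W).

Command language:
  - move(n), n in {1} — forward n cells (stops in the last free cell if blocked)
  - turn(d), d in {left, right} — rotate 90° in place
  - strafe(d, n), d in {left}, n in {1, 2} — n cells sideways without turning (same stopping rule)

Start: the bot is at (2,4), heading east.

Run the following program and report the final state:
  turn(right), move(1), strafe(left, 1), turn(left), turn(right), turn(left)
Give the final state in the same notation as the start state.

at (3,3), heading east

t0: at (2,4), heading east
t=1 turn(right) ⇒ at (2,4), heading south
t=2 move(1) ⇒ at (2,3), heading south
t=3 strafe(left, 1) ⇒ at (3,3), heading south
t=4 turn(left) ⇒ at (3,3), heading east
t=5 turn(right) ⇒ at (3,3), heading south
t=6 turn(left) ⇒ at (3,3), heading east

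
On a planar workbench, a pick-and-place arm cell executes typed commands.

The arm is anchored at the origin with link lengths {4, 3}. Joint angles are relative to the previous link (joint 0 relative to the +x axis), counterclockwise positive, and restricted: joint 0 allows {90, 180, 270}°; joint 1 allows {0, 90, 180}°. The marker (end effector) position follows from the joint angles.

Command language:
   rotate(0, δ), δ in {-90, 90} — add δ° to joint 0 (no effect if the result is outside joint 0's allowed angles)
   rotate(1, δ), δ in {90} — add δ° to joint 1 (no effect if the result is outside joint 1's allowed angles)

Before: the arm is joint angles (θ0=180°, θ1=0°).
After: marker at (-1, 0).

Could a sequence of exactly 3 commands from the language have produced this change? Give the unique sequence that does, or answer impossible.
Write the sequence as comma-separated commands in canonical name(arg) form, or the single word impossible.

rotate(1, 90), rotate(1, 90), rotate(1, 90)

start: joint angles (θ0=180°, θ1=0°)
1. rotate(1, 90) → joint angles (θ0=180°, θ1=90°)
2. rotate(1, 90) → joint angles (θ0=180°, θ1=180°)
3. rotate(1, 90) → joint angles (θ0=180°, θ1=180°)
no other 3-command option fits: unique.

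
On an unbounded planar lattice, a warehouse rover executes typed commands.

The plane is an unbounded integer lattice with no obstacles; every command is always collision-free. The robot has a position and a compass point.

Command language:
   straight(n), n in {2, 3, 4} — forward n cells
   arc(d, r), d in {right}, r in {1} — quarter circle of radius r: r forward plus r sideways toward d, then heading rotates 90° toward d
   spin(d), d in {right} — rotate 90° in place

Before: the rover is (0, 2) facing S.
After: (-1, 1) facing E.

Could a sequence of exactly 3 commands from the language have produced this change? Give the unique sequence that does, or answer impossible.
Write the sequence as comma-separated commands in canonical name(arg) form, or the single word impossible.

arc(right, 1), spin(right), spin(right)

key: position moved to (-1,1) AND the heading swung to E — translation plus rotation needed
from: (0, 2) facing S
t=1 arc(right, 1) ⇒ (-1, 1) facing W
t=2 spin(right) ⇒ (-1, 1) facing N
t=3 spin(right) ⇒ (-1, 1) facing E
no other 3-command option fits: unique.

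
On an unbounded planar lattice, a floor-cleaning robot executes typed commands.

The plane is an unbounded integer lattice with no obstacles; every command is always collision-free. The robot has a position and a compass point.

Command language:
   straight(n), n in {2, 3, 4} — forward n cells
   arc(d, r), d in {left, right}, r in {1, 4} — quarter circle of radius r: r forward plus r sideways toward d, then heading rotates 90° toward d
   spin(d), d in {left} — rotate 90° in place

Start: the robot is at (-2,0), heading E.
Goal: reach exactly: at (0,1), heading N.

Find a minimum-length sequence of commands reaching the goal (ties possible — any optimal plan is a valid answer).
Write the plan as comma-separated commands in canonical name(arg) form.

from: at (-2,0), heading E
[1] after straight(3): at (1,0), heading E
[2] after spin(left): at (1,0), heading N
[3] after spin(left): at (1,0), heading W
[4] after arc(right, 1): at (0,1), heading N
no 3-step plan works, so 4 is optimal.

straight(3), spin(left), spin(left), arc(right, 1)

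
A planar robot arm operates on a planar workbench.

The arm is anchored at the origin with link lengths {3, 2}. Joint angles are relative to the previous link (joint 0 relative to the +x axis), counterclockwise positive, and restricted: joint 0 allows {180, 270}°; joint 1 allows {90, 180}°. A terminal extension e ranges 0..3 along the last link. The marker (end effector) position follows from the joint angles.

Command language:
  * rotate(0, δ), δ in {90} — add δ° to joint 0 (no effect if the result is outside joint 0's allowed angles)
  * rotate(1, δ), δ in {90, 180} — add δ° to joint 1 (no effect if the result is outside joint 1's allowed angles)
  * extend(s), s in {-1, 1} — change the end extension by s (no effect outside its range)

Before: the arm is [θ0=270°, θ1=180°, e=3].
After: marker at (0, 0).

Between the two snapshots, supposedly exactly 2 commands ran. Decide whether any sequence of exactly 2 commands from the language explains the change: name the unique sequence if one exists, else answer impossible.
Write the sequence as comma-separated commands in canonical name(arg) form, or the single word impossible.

extend(-1), extend(-1)

initial: [θ0=270°, θ1=180°, e=3]
t=1 extend(-1) ⇒ [θ0=270°, θ1=180°, e=2]
t=2 extend(-1) ⇒ [θ0=270°, θ1=180°, e=1]
no other 2-command option fits: unique.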